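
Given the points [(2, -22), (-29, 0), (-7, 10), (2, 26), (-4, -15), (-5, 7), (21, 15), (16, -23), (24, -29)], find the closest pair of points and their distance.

Computing all pairwise distances among 9 points:

d((2, -22), (-29, 0)) = 38.0132
d((2, -22), (-7, 10)) = 33.2415
d((2, -22), (2, 26)) = 48.0
d((2, -22), (-4, -15)) = 9.2195
d((2, -22), (-5, 7)) = 29.8329
d((2, -22), (21, 15)) = 41.5933
d((2, -22), (16, -23)) = 14.0357
d((2, -22), (24, -29)) = 23.0868
d((-29, 0), (-7, 10)) = 24.1661
d((-29, 0), (2, 26)) = 40.4599
d((-29, 0), (-4, -15)) = 29.1548
d((-29, 0), (-5, 7)) = 25.0
d((-29, 0), (21, 15)) = 52.2015
d((-29, 0), (16, -23)) = 50.5371
d((-29, 0), (24, -29)) = 60.4152
d((-7, 10), (2, 26)) = 18.3576
d((-7, 10), (-4, -15)) = 25.1794
d((-7, 10), (-5, 7)) = 3.6056 <-- minimum
d((-7, 10), (21, 15)) = 28.4429
d((-7, 10), (16, -23)) = 40.2244
d((-7, 10), (24, -29)) = 49.8197
d((2, 26), (-4, -15)) = 41.4367
d((2, 26), (-5, 7)) = 20.2485
d((2, 26), (21, 15)) = 21.9545
d((2, 26), (16, -23)) = 50.9608
d((2, 26), (24, -29)) = 59.2368
d((-4, -15), (-5, 7)) = 22.0227
d((-4, -15), (21, 15)) = 39.0512
d((-4, -15), (16, -23)) = 21.5407
d((-4, -15), (24, -29)) = 31.305
d((-5, 7), (21, 15)) = 27.2029
d((-5, 7), (16, -23)) = 36.6197
d((-5, 7), (24, -29)) = 46.2277
d((21, 15), (16, -23)) = 38.3275
d((21, 15), (24, -29)) = 44.1022
d((16, -23), (24, -29)) = 10.0

Closest pair: (-7, 10) and (-5, 7) with distance 3.6056

The closest pair is (-7, 10) and (-5, 7) with Euclidean distance 3.6056. For 9 points, brute-force pairwise comparison is shown above. For large n, the divide-and-conquer algorithm (sort by x, recurse on halves, check the dividing strip) achieves O(n log n).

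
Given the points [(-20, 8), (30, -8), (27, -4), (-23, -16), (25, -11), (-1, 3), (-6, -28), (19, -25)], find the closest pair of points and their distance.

Computing all pairwise distances among 8 points:

d((-20, 8), (30, -8)) = 52.4976
d((-20, 8), (27, -4)) = 48.5077
d((-20, 8), (-23, -16)) = 24.1868
d((-20, 8), (25, -11)) = 48.8467
d((-20, 8), (-1, 3)) = 19.6469
d((-20, 8), (-6, -28)) = 38.6264
d((-20, 8), (19, -25)) = 51.0882
d((30, -8), (27, -4)) = 5.0 <-- minimum
d((30, -8), (-23, -16)) = 53.6004
d((30, -8), (25, -11)) = 5.831
d((30, -8), (-1, 3)) = 32.8938
d((30, -8), (-6, -28)) = 41.1825
d((30, -8), (19, -25)) = 20.2485
d((27, -4), (-23, -16)) = 51.4198
d((27, -4), (25, -11)) = 7.2801
d((27, -4), (-1, 3)) = 28.8617
d((27, -4), (-6, -28)) = 40.8044
d((27, -4), (19, -25)) = 22.4722
d((-23, -16), (25, -11)) = 48.2597
d((-23, -16), (-1, 3)) = 29.0689
d((-23, -16), (-6, -28)) = 20.8087
d((-23, -16), (19, -25)) = 42.9535
d((25, -11), (-1, 3)) = 29.5296
d((25, -11), (-6, -28)) = 35.3553
d((25, -11), (19, -25)) = 15.2315
d((-1, 3), (-6, -28)) = 31.4006
d((-1, 3), (19, -25)) = 34.4093
d((-6, -28), (19, -25)) = 25.1794

Closest pair: (30, -8) and (27, -4) with distance 5.0

The closest pair is (30, -8) and (27, -4) with Euclidean distance 5.0. For 8 points, brute-force pairwise comparison is shown above. For large n, the divide-and-conquer algorithm (sort by x, recurse on halves, check the dividing strip) achieves O(n log n).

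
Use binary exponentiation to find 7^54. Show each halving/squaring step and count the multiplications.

Computing 7^54 by squaring (build up from 7^1; each line after the first costs one multiplication):

7^1 = 7
7^2 = (7^1)^2 = 7^2 = 49
7^3 = 7 * 7^2 = 7 * 49 = 343
7^6 = (7^3)^2 = 343^2 = 117649
7^12 = (7^6)^2 = 117649^2 = 13841287201
7^13 = 7 * 7^12 = 7 * 13841287201 = 96889010407
7^26 = (7^13)^2 = 96889010407^2 = 9387480337647754305649
7^27 = 7 * 7^26 = 7 * 9387480337647754305649 = 65712362363534280139543
7^54 = (7^27)^2 = 65712362363534280139543^2 = 4318114567396436564035293097707728087552248849

Result: 4318114567396436564035293097707728087552248849
Multiplications needed: 8 (8 lines after 7^1)

7^54 = 4318114567396436564035293097707728087552248849. Using exponentiation by squaring, this requires 8 multiplications. The key idea: if the exponent is even, square the half-power; if odd, multiply by the base once.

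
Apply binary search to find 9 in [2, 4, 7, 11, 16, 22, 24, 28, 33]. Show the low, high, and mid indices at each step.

Binary search for 9 in [2, 4, 7, 11, 16, 22, 24, 28, 33]:

lo=0, hi=8, mid=4, arr[mid]=16 -> 16 > 9, search left half
lo=0, hi=3, mid=1, arr[mid]=4 -> 4 < 9, search right half
lo=2, hi=3, mid=2, arr[mid]=7 -> 7 < 9, search right half
lo=3, hi=3, mid=3, arr[mid]=11 -> 11 > 9, search left half
lo=3 > hi=2, target 9 not found

Binary search determines that 9 is not in the array after 4 comparisons. The search space was exhausted without finding the target.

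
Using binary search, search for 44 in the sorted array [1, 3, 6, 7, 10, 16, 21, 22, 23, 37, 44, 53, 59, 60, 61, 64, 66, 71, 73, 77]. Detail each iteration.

Binary search for 44 in [1, 3, 6, 7, 10, 16, 21, 22, 23, 37, 44, 53, 59, 60, 61, 64, 66, 71, 73, 77]:

lo=0, hi=19, mid=9, arr[mid]=37 -> 37 < 44, search right half
lo=10, hi=19, mid=14, arr[mid]=61 -> 61 > 44, search left half
lo=10, hi=13, mid=11, arr[mid]=53 -> 53 > 44, search left half
lo=10, hi=10, mid=10, arr[mid]=44 -> Found target at index 10!

Binary search finds 44 at index 10 after 4 comparisons. The search repeatedly halves the search space by comparing with the middle element.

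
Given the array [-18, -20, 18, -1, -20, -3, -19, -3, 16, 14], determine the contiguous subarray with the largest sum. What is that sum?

Using Kadane's algorithm on [-18, -20, 18, -1, -20, -3, -19, -3, 16, 14]:

Scanning through the array:
Position 1 (value -20): max_ending_here = -20, max_so_far = -18
Position 2 (value 18): max_ending_here = 18, max_so_far = 18
Position 3 (value -1): max_ending_here = 17, max_so_far = 18
Position 4 (value -20): max_ending_here = -3, max_so_far = 18
Position 5 (value -3): max_ending_here = -3, max_so_far = 18
Position 6 (value -19): max_ending_here = -19, max_so_far = 18
Position 7 (value -3): max_ending_here = -3, max_so_far = 18
Position 8 (value 16): max_ending_here = 16, max_so_far = 18
Position 9 (value 14): max_ending_here = 30, max_so_far = 30

Maximum subarray: [16, 14]
Maximum sum: 30

The maximum subarray is [16, 14] with sum 30. This subarray runs from index 8 to index 9.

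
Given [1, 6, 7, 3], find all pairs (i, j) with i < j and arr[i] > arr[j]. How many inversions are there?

Finding inversions in [1, 6, 7, 3]:

(1, 3): arr[1]=6 > arr[3]=3
(2, 3): arr[2]=7 > arr[3]=3

Total inversions: 2

The array has 2 inversion(s): (1,3), (2,3). Each pair (i,j) satisfies i < j and arr[i] > arr[j].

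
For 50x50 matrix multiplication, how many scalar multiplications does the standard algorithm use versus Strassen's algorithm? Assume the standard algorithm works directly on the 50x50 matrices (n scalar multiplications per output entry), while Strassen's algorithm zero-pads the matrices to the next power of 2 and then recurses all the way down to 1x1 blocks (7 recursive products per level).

Matrix multiplication for 50x50 matrices:

Strassen's algorithm requires power-of-2 dimensions. Pad 50x50 to 64x64 (next power of 2).

Standard algorithm: 50^3 = 125000 multiplications
Strassen's algorithm: 7^(log2(64)) = 7^6 = 117649 multiplications
Savings: 125000 - 117649 = 7351 multiplications

Standard: 125000 multiplications (50^3). Strassen: 117649 multiplications (7^6, after padding to 64x64). Strassen reduces 8 recursive multiplications to 7 at each level.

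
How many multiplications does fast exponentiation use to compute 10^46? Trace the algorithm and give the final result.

Computing 10^46 by squaring (build up from 10^1; each line after the first costs one multiplication):

10^1 = 10
10^2 = (10^1)^2 = 10^2 = 100
10^4 = (10^2)^2 = 100^2 = 10000
10^5 = 10 * 10^4 = 10 * 10000 = 100000
10^10 = (10^5)^2 = 100000^2 = 10000000000
10^11 = 10 * 10^10 = 10 * 10000000000 = 100000000000
10^22 = (10^11)^2 = 100000000000^2 = 10000000000000000000000
10^23 = 10 * 10^22 = 10 * 10000000000000000000000 = 100000000000000000000000
10^46 = (10^23)^2 = 100000000000000000000000^2 = 10000000000000000000000000000000000000000000000

Result: 10000000000000000000000000000000000000000000000
Multiplications needed: 8 (8 lines after 10^1)

10^46 = 10000000000000000000000000000000000000000000000. Using exponentiation by squaring, this requires 8 multiplications. The key idea: if the exponent is even, square the half-power; if odd, multiply by the base once.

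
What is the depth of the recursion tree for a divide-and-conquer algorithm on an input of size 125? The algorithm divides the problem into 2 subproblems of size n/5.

For divide and conquer with division factor 5:

Problem sizes at each level:
Level 0: 125
Level 1: 25
Level 2: 5
Level 3: 1

The root is level 0 and the size-1 base case is level 3 (the tree spans levels 0 through 3, i.e. 4 levels counting the root), so the depth is the number of divisions: log_5(125) = 3

The recursion tree depth is log_5(125) = 3. At each level, the problem size is divided by 5, so it takes 3 divisions to reduce to a base case of size 1. The algorithm makes 2 recursive calls at each level.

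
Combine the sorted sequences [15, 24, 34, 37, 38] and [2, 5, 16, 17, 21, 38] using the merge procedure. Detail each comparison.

Merging process:

Compare 15 vs 2: take 2 from right. Merged: [2]
Compare 15 vs 5: take 5 from right. Merged: [2, 5]
Compare 15 vs 16: take 15 from left. Merged: [2, 5, 15]
Compare 24 vs 16: take 16 from right. Merged: [2, 5, 15, 16]
Compare 24 vs 17: take 17 from right. Merged: [2, 5, 15, 16, 17]
Compare 24 vs 21: take 21 from right. Merged: [2, 5, 15, 16, 17, 21]
Compare 24 vs 38: take 24 from left. Merged: [2, 5, 15, 16, 17, 21, 24]
Compare 34 vs 38: take 34 from left. Merged: [2, 5, 15, 16, 17, 21, 24, 34]
Compare 37 vs 38: take 37 from left. Merged: [2, 5, 15, 16, 17, 21, 24, 34, 37]
Compare 38 vs 38: take 38 from left. Merged: [2, 5, 15, 16, 17, 21, 24, 34, 37, 38]
Append remaining from right: [38]. Merged: [2, 5, 15, 16, 17, 21, 24, 34, 37, 38, 38]

Final merged array: [2, 5, 15, 16, 17, 21, 24, 34, 37, 38, 38]
Total comparisons: 10

The merged array is [2, 5, 15, 16, 17, 21, 24, 34, 37, 38, 38], requiring 10 comparisons. The merge step runs in O(n) time where n is the total number of elements.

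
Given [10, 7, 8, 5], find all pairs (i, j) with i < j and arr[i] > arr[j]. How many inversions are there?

Finding inversions in [10, 7, 8, 5]:

(0, 1): arr[0]=10 > arr[1]=7
(0, 2): arr[0]=10 > arr[2]=8
(0, 3): arr[0]=10 > arr[3]=5
(1, 3): arr[1]=7 > arr[3]=5
(2, 3): arr[2]=8 > arr[3]=5

Total inversions: 5

The array has 5 inversion(s): (0,1), (0,2), (0,3), (1,3), (2,3). Each pair (i,j) satisfies i < j and arr[i] > arr[j].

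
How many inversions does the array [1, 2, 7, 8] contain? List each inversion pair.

Finding inversions in [1, 2, 7, 8]:


Total inversions: 0

The array has 0 inversions. It is already sorted.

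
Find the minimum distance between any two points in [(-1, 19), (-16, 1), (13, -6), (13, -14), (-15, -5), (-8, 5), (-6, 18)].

Computing all pairwise distances among 7 points:

d((-1, 19), (-16, 1)) = 23.4307
d((-1, 19), (13, -6)) = 28.6531
d((-1, 19), (13, -14)) = 35.8469
d((-1, 19), (-15, -5)) = 27.7849
d((-1, 19), (-8, 5)) = 15.6525
d((-1, 19), (-6, 18)) = 5.099 <-- minimum
d((-16, 1), (13, -6)) = 29.8329
d((-16, 1), (13, -14)) = 32.6497
d((-16, 1), (-15, -5)) = 6.0828
d((-16, 1), (-8, 5)) = 8.9443
d((-16, 1), (-6, 18)) = 19.7231
d((13, -6), (13, -14)) = 8.0
d((13, -6), (-15, -5)) = 28.0179
d((13, -6), (-8, 5)) = 23.7065
d((13, -6), (-6, 18)) = 30.6105
d((13, -14), (-15, -5)) = 29.4109
d((13, -14), (-8, 5)) = 28.3196
d((13, -14), (-6, 18)) = 37.2156
d((-15, -5), (-8, 5)) = 12.2066
d((-15, -5), (-6, 18)) = 24.6982
d((-8, 5), (-6, 18)) = 13.1529

Closest pair: (-1, 19) and (-6, 18) with distance 5.099

The closest pair is (-1, 19) and (-6, 18) with Euclidean distance 5.099. For 7 points, brute-force pairwise comparison is shown above. For large n, the divide-and-conquer algorithm (sort by x, recurse on halves, check the dividing strip) achieves O(n log n).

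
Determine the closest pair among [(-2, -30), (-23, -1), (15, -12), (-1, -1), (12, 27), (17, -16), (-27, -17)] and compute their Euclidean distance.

Computing all pairwise distances among 7 points:

d((-2, -30), (-23, -1)) = 35.805
d((-2, -30), (15, -12)) = 24.7588
d((-2, -30), (-1, -1)) = 29.0172
d((-2, -30), (12, 27)) = 58.6941
d((-2, -30), (17, -16)) = 23.6008
d((-2, -30), (-27, -17)) = 28.178
d((-23, -1), (15, -12)) = 39.5601
d((-23, -1), (-1, -1)) = 22.0
d((-23, -1), (12, 27)) = 44.8219
d((-23, -1), (17, -16)) = 42.72
d((-23, -1), (-27, -17)) = 16.4924
d((15, -12), (-1, -1)) = 19.4165
d((15, -12), (12, 27)) = 39.1152
d((15, -12), (17, -16)) = 4.4721 <-- minimum
d((15, -12), (-27, -17)) = 42.2966
d((-1, -1), (12, 27)) = 30.8707
d((-1, -1), (17, -16)) = 23.4307
d((-1, -1), (-27, -17)) = 30.5287
d((12, 27), (17, -16)) = 43.2897
d((12, 27), (-27, -17)) = 58.7963
d((17, -16), (-27, -17)) = 44.0114

Closest pair: (15, -12) and (17, -16) with distance 4.4721

The closest pair is (15, -12) and (17, -16) with Euclidean distance 4.4721. For 7 points, brute-force pairwise comparison is shown above. For large n, the divide-and-conquer algorithm (sort by x, recurse on halves, check the dividing strip) achieves O(n log n).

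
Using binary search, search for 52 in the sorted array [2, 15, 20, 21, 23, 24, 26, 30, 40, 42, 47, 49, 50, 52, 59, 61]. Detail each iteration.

Binary search for 52 in [2, 15, 20, 21, 23, 24, 26, 30, 40, 42, 47, 49, 50, 52, 59, 61]:

lo=0, hi=15, mid=7, arr[mid]=30 -> 30 < 52, search right half
lo=8, hi=15, mid=11, arr[mid]=49 -> 49 < 52, search right half
lo=12, hi=15, mid=13, arr[mid]=52 -> Found target at index 13!

Binary search finds 52 at index 13 after 3 comparisons. The search repeatedly halves the search space by comparing with the middle element.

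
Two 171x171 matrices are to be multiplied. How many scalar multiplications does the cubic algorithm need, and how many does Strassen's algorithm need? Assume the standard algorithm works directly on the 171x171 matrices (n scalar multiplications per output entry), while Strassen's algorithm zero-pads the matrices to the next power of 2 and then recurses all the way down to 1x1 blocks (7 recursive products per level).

Matrix multiplication for 171x171 matrices:

Strassen's algorithm requires power-of-2 dimensions. Pad 171x171 to 256x256 (next power of 2).

Standard algorithm: 171^3 = 5000211 multiplications
Strassen's algorithm: 7^(log2(256)) = 7^8 = 5764801 multiplications
Difference: 5000211 - 5764801 = -764590 (Strassen uses MORE here due to padding overhead — for small or just-over-power-of-2 n, padding can outweigh the per-level savings)

Standard: 5000211 multiplications (171^3). Strassen: 5764801 multiplications (7^8, after padding to 256x256). Strassen reduces 8 recursive multiplications to 7 at each level.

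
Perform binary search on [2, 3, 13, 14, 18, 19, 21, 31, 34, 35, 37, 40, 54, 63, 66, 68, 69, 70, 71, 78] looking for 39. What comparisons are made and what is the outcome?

Binary search for 39 in [2, 3, 13, 14, 18, 19, 21, 31, 34, 35, 37, 40, 54, 63, 66, 68, 69, 70, 71, 78]:

lo=0, hi=19, mid=9, arr[mid]=35 -> 35 < 39, search right half
lo=10, hi=19, mid=14, arr[mid]=66 -> 66 > 39, search left half
lo=10, hi=13, mid=11, arr[mid]=40 -> 40 > 39, search left half
lo=10, hi=10, mid=10, arr[mid]=37 -> 37 < 39, search right half
lo=11 > hi=10, target 39 not found

Binary search determines that 39 is not in the array after 4 comparisons. The search space was exhausted without finding the target.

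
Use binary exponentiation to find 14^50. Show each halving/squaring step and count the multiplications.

Computing 14^50 by squaring (build up from 14^1; each line after the first costs one multiplication):

14^1 = 14
14^2 = (14^1)^2 = 14^2 = 196
14^3 = 14 * 14^2 = 14 * 196 = 2744
14^6 = (14^3)^2 = 2744^2 = 7529536
14^12 = (14^6)^2 = 7529536^2 = 56693912375296
14^24 = (14^12)^2 = 56693912375296^2 = 3214199700417740936751087616
14^25 = 14 * 14^24 = 14 * 3214199700417740936751087616 = 44998795805848373114515226624
14^50 = (14^25)^2 = 44998795805848373114515226624^2 = 2024891623976437135118764865774783290467102632746078437376

Result: 2024891623976437135118764865774783290467102632746078437376
Multiplications needed: 7 (7 lines after 14^1)

14^50 = 2024891623976437135118764865774783290467102632746078437376. Using exponentiation by squaring, this requires 7 multiplications. The key idea: if the exponent is even, square the half-power; if odd, multiply by the base once.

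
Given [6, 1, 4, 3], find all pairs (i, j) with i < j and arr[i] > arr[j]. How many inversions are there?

Finding inversions in [6, 1, 4, 3]:

(0, 1): arr[0]=6 > arr[1]=1
(0, 2): arr[0]=6 > arr[2]=4
(0, 3): arr[0]=6 > arr[3]=3
(2, 3): arr[2]=4 > arr[3]=3

Total inversions: 4

The array has 4 inversion(s): (0,1), (0,2), (0,3), (2,3). Each pair (i,j) satisfies i < j and arr[i] > arr[j].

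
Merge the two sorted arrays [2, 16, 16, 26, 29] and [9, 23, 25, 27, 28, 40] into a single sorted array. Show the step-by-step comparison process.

Merging process:

Compare 2 vs 9: take 2 from left. Merged: [2]
Compare 16 vs 9: take 9 from right. Merged: [2, 9]
Compare 16 vs 23: take 16 from left. Merged: [2, 9, 16]
Compare 16 vs 23: take 16 from left. Merged: [2, 9, 16, 16]
Compare 26 vs 23: take 23 from right. Merged: [2, 9, 16, 16, 23]
Compare 26 vs 25: take 25 from right. Merged: [2, 9, 16, 16, 23, 25]
Compare 26 vs 27: take 26 from left. Merged: [2, 9, 16, 16, 23, 25, 26]
Compare 29 vs 27: take 27 from right. Merged: [2, 9, 16, 16, 23, 25, 26, 27]
Compare 29 vs 28: take 28 from right. Merged: [2, 9, 16, 16, 23, 25, 26, 27, 28]
Compare 29 vs 40: take 29 from left. Merged: [2, 9, 16, 16, 23, 25, 26, 27, 28, 29]
Append remaining from right: [40]. Merged: [2, 9, 16, 16, 23, 25, 26, 27, 28, 29, 40]

Final merged array: [2, 9, 16, 16, 23, 25, 26, 27, 28, 29, 40]
Total comparisons: 10

The merged array is [2, 9, 16, 16, 23, 25, 26, 27, 28, 29, 40], requiring 10 comparisons. The merge step runs in O(n) time where n is the total number of elements.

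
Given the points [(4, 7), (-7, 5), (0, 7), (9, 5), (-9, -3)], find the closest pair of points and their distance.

Computing all pairwise distances among 5 points:

d((4, 7), (-7, 5)) = 11.1803
d((4, 7), (0, 7)) = 4.0 <-- minimum
d((4, 7), (9, 5)) = 5.3852
d((4, 7), (-9, -3)) = 16.4012
d((-7, 5), (0, 7)) = 7.2801
d((-7, 5), (9, 5)) = 16.0
d((-7, 5), (-9, -3)) = 8.2462
d((0, 7), (9, 5)) = 9.2195
d((0, 7), (-9, -3)) = 13.4536
d((9, 5), (-9, -3)) = 19.6977

Closest pair: (4, 7) and (0, 7) with distance 4.0

The closest pair is (4, 7) and (0, 7) with Euclidean distance 4.0. For 5 points, brute-force pairwise comparison is shown above. For large n, the divide-and-conquer algorithm (sort by x, recurse on halves, check the dividing strip) achieves O(n log n).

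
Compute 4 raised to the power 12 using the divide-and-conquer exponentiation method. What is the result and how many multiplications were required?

Computing 4^12 by squaring (build up from 4^1; each line after the first costs one multiplication):

4^1 = 4
4^2 = (4^1)^2 = 4^2 = 16
4^3 = 4 * 4^2 = 4 * 16 = 64
4^6 = (4^3)^2 = 64^2 = 4096
4^12 = (4^6)^2 = 4096^2 = 16777216

Result: 16777216
Multiplications needed: 4 (4 lines after 4^1)

4^12 = 16777216. Using exponentiation by squaring, this requires 4 multiplications. The key idea: if the exponent is even, square the half-power; if odd, multiply by the base once.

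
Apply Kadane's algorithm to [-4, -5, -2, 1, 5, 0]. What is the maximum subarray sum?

Using Kadane's algorithm on [-4, -5, -2, 1, 5, 0]:

Scanning through the array:
Position 1 (value -5): max_ending_here = -5, max_so_far = -4
Position 2 (value -2): max_ending_here = -2, max_so_far = -2
Position 3 (value 1): max_ending_here = 1, max_so_far = 1
Position 4 (value 5): max_ending_here = 6, max_so_far = 6
Position 5 (value 0): max_ending_here = 6, max_so_far = 6

Maximum subarray: [1, 5]
Maximum sum: 6

The maximum subarray is [1, 5] with sum 6. This subarray runs from index 3 to index 4.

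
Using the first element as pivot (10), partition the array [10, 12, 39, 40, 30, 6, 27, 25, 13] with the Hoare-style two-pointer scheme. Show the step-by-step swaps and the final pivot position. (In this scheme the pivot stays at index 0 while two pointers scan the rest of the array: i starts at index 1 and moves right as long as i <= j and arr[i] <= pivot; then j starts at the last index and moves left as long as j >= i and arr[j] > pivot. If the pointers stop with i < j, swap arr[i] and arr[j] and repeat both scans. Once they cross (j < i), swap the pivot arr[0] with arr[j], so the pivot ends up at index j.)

Hoare-style two-pointer partition with pivot = 10:

Initial array: [10, 12, 39, 40, 30, 6, 27, 25, 13]

Pointers start at i = 1, j = 8.
i stops at index 1 (arr[1]=12 > 10), j stops at index 5 (arr[5]=6 <= 10): swap arr[1] and arr[5], array becomes [10, 6, 39, 40, 30, 12, 27, 25, 13]
i ends at 2, j ends at 1: the pointers have crossed (j < i), so scanning stops.

Swap pivot arr[0] with arr[1] to place pivot at position 1: [6, 10, 39, 40, 30, 12, 27, 25, 13]
Pivot position: 1

After partitioning with pivot 10, the array becomes [6, 10, 39, 40, 30, 12, 27, 25, 13]. The pivot is placed at index 1. All elements to the left of the pivot are <= 10, and all elements to the right are > 10.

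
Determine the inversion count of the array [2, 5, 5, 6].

Finding inversions in [2, 5, 5, 6]:


Total inversions: 0

The array has 0 inversions. It is already sorted.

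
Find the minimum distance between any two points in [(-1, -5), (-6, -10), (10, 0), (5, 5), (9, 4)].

Computing all pairwise distances among 5 points:

d((-1, -5), (-6, -10)) = 7.0711
d((-1, -5), (10, 0)) = 12.083
d((-1, -5), (5, 5)) = 11.6619
d((-1, -5), (9, 4)) = 13.4536
d((-6, -10), (10, 0)) = 18.868
d((-6, -10), (5, 5)) = 18.6011
d((-6, -10), (9, 4)) = 20.5183
d((10, 0), (5, 5)) = 7.0711
d((10, 0), (9, 4)) = 4.1231 <-- minimum
d((5, 5), (9, 4)) = 4.1231 <-- minimum

Minimum distance: 4.1231 (tie among 2 pairs: (10, 0) and (9, 4); (5, 5) and (9, 4))

The minimum Euclidean distance is 4.1231. There is a tie: 2 pairs achieve this minimum — (10, 0) and (9, 4); (5, 5) and (9, 4). Any of these is a valid closest pair. For 5 points, brute-force pairwise comparison is shown above. For large n, the divide-and-conquer algorithm (sort by x, recurse on halves, check the dividing strip) achieves O(n log n).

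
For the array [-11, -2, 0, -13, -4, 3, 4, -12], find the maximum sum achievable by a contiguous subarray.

Using Kadane's algorithm on [-11, -2, 0, -13, -4, 3, 4, -12]:

Scanning through the array:
Position 1 (value -2): max_ending_here = -2, max_so_far = -2
Position 2 (value 0): max_ending_here = 0, max_so_far = 0
Position 3 (value -13): max_ending_here = -13, max_so_far = 0
Position 4 (value -4): max_ending_here = -4, max_so_far = 0
Position 5 (value 3): max_ending_here = 3, max_so_far = 3
Position 6 (value 4): max_ending_here = 7, max_so_far = 7
Position 7 (value -12): max_ending_here = -5, max_so_far = 7

Maximum subarray: [3, 4]
Maximum sum: 7

The maximum subarray is [3, 4] with sum 7. This subarray runs from index 5 to index 6.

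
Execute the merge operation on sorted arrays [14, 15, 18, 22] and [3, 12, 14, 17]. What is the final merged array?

Merging process:

Compare 14 vs 3: take 3 from right. Merged: [3]
Compare 14 vs 12: take 12 from right. Merged: [3, 12]
Compare 14 vs 14: take 14 from left. Merged: [3, 12, 14]
Compare 15 vs 14: take 14 from right. Merged: [3, 12, 14, 14]
Compare 15 vs 17: take 15 from left. Merged: [3, 12, 14, 14, 15]
Compare 18 vs 17: take 17 from right. Merged: [3, 12, 14, 14, 15, 17]
Append remaining from left: [18, 22]. Merged: [3, 12, 14, 14, 15, 17, 18, 22]

Final merged array: [3, 12, 14, 14, 15, 17, 18, 22]
Total comparisons: 6

The merged array is [3, 12, 14, 14, 15, 17, 18, 22], requiring 6 comparisons. The merge step runs in O(n) time where n is the total number of elements.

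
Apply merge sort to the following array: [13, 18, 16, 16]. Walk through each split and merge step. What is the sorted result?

Merge sort trace:

Split: [13, 18, 16, 16] -> [13, 18] and [16, 16]
  Split: [13, 18] -> [13] and [18]
  Merge: [13] + [18] -> [13, 18]
  Split: [16, 16] -> [16] and [16]
  Merge: [16] + [16] -> [16, 16]
Merge: [13, 18] + [16, 16] -> [13, 16, 16, 18]

Final sorted array: [13, 16, 16, 18]

The merge sort proceeds by recursively splitting the array and merging sorted halves.
After all merges, the sorted array is [13, 16, 16, 18].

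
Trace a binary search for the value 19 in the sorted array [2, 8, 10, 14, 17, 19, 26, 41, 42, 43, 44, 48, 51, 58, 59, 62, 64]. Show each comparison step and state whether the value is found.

Binary search for 19 in [2, 8, 10, 14, 17, 19, 26, 41, 42, 43, 44, 48, 51, 58, 59, 62, 64]:

lo=0, hi=16, mid=8, arr[mid]=42 -> 42 > 19, search left half
lo=0, hi=7, mid=3, arr[mid]=14 -> 14 < 19, search right half
lo=4, hi=7, mid=5, arr[mid]=19 -> Found target at index 5!

Binary search finds 19 at index 5 after 3 comparisons. The search repeatedly halves the search space by comparing with the middle element.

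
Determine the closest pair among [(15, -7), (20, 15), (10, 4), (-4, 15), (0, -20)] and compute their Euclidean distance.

Computing all pairwise distances among 5 points:

d((15, -7), (20, 15)) = 22.561
d((15, -7), (10, 4)) = 12.083 <-- minimum
d((15, -7), (-4, 15)) = 29.0689
d((15, -7), (0, -20)) = 19.8494
d((20, 15), (10, 4)) = 14.8661
d((20, 15), (-4, 15)) = 24.0
d((20, 15), (0, -20)) = 40.3113
d((10, 4), (-4, 15)) = 17.8045
d((10, 4), (0, -20)) = 26.0
d((-4, 15), (0, -20)) = 35.2278

Closest pair: (15, -7) and (10, 4) with distance 12.083

The closest pair is (15, -7) and (10, 4) with Euclidean distance 12.083. For 5 points, brute-force pairwise comparison is shown above. For large n, the divide-and-conquer algorithm (sort by x, recurse on halves, check the dividing strip) achieves O(n log n).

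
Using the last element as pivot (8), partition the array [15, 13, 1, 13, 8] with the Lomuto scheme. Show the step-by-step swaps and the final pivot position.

Lomuto partition with pivot = 8:

Initial array: [15, 13, 1, 13, 8]

arr[0]=15 > 8: no swap
arr[1]=13 > 8: no swap
arr[2]=1 <= 8: swap with position 0, array becomes [1, 13, 15, 13, 8]
arr[3]=13 > 8: no swap

Place pivot at position 1: [1, 8, 15, 13, 13]
Pivot position: 1

After partitioning with pivot 8, the array becomes [1, 8, 15, 13, 13]. The pivot is placed at index 1. All elements to the left of the pivot are <= 8, and all elements to the right are > 8.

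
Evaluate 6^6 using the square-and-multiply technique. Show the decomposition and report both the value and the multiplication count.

Computing 6^6 by squaring (build up from 6^1; each line after the first costs one multiplication):

6^1 = 6
6^2 = (6^1)^2 = 6^2 = 36
6^3 = 6 * 6^2 = 6 * 36 = 216
6^6 = (6^3)^2 = 216^2 = 46656

Result: 46656
Multiplications needed: 3 (3 lines after 6^1)

6^6 = 46656. Using exponentiation by squaring, this requires 3 multiplications. The key idea: if the exponent is even, square the half-power; if odd, multiply by the base once.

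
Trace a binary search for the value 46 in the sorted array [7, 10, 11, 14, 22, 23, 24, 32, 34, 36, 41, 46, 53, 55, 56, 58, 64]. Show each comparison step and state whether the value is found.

Binary search for 46 in [7, 10, 11, 14, 22, 23, 24, 32, 34, 36, 41, 46, 53, 55, 56, 58, 64]:

lo=0, hi=16, mid=8, arr[mid]=34 -> 34 < 46, search right half
lo=9, hi=16, mid=12, arr[mid]=53 -> 53 > 46, search left half
lo=9, hi=11, mid=10, arr[mid]=41 -> 41 < 46, search right half
lo=11, hi=11, mid=11, arr[mid]=46 -> Found target at index 11!

Binary search finds 46 at index 11 after 4 comparisons. The search repeatedly halves the search space by comparing with the middle element.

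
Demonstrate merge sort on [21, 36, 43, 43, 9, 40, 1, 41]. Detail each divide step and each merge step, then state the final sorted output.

Merge sort trace:

Split: [21, 36, 43, 43, 9, 40, 1, 41] -> [21, 36, 43, 43] and [9, 40, 1, 41]
  Split: [21, 36, 43, 43] -> [21, 36] and [43, 43]
    Split: [21, 36] -> [21] and [36]
    Merge: [21] + [36] -> [21, 36]
    Split: [43, 43] -> [43] and [43]
    Merge: [43] + [43] -> [43, 43]
  Merge: [21, 36] + [43, 43] -> [21, 36, 43, 43]
  Split: [9, 40, 1, 41] -> [9, 40] and [1, 41]
    Split: [9, 40] -> [9] and [40]
    Merge: [9] + [40] -> [9, 40]
    Split: [1, 41] -> [1] and [41]
    Merge: [1] + [41] -> [1, 41]
  Merge: [9, 40] + [1, 41] -> [1, 9, 40, 41]
Merge: [21, 36, 43, 43] + [1, 9, 40, 41] -> [1, 9, 21, 36, 40, 41, 43, 43]

Final sorted array: [1, 9, 21, 36, 40, 41, 43, 43]

The merge sort proceeds by recursively splitting the array and merging sorted halves.
After all merges, the sorted array is [1, 9, 21, 36, 40, 41, 43, 43].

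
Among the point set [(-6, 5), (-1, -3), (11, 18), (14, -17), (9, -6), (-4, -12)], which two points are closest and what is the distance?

Computing all pairwise distances among 6 points:

d((-6, 5), (-1, -3)) = 9.434 <-- minimum
d((-6, 5), (11, 18)) = 21.4009
d((-6, 5), (14, -17)) = 29.7321
d((-6, 5), (9, -6)) = 18.6011
d((-6, 5), (-4, -12)) = 17.1172
d((-1, -3), (11, 18)) = 24.1868
d((-1, -3), (14, -17)) = 20.5183
d((-1, -3), (9, -6)) = 10.4403
d((-1, -3), (-4, -12)) = 9.4868
d((11, 18), (14, -17)) = 35.1283
d((11, 18), (9, -6)) = 24.0832
d((11, 18), (-4, -12)) = 33.541
d((14, -17), (9, -6)) = 12.083
d((14, -17), (-4, -12)) = 18.6815
d((9, -6), (-4, -12)) = 14.3178

Closest pair: (-6, 5) and (-1, -3) with distance 9.434

The closest pair is (-6, 5) and (-1, -3) with Euclidean distance 9.434. For 6 points, brute-force pairwise comparison is shown above. For large n, the divide-and-conquer algorithm (sort by x, recurse on halves, check the dividing strip) achieves O(n log n).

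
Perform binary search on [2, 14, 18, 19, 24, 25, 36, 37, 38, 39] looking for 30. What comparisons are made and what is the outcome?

Binary search for 30 in [2, 14, 18, 19, 24, 25, 36, 37, 38, 39]:

lo=0, hi=9, mid=4, arr[mid]=24 -> 24 < 30, search right half
lo=5, hi=9, mid=7, arr[mid]=37 -> 37 > 30, search left half
lo=5, hi=6, mid=5, arr[mid]=25 -> 25 < 30, search right half
lo=6, hi=6, mid=6, arr[mid]=36 -> 36 > 30, search left half
lo=6 > hi=5, target 30 not found

Binary search determines that 30 is not in the array after 4 comparisons. The search space was exhausted without finding the target.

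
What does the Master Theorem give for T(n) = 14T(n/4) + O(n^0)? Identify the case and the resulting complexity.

Master Theorem for T(n) = 14T(n/4) + O(n^0):

a = 14, b = 4, c = 0
log_b(a) = log_4(14) = 1.9037

Case 1: c = 0 < log_4(14) = 1.9037
T(n) = O(n^(log_4 14))

For T(n) = 14T(n/4) + O(n^0): log_4(14) = 1.9037. This is Case 1 of the Master Theorem (c < log_b(a), work dominated by leaves), giving O(n^(log_4 14)).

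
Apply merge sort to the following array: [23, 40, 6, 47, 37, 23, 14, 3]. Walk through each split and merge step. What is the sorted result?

Merge sort trace:

Split: [23, 40, 6, 47, 37, 23, 14, 3] -> [23, 40, 6, 47] and [37, 23, 14, 3]
  Split: [23, 40, 6, 47] -> [23, 40] and [6, 47]
    Split: [23, 40] -> [23] and [40]
    Merge: [23] + [40] -> [23, 40]
    Split: [6, 47] -> [6] and [47]
    Merge: [6] + [47] -> [6, 47]
  Merge: [23, 40] + [6, 47] -> [6, 23, 40, 47]
  Split: [37, 23, 14, 3] -> [37, 23] and [14, 3]
    Split: [37, 23] -> [37] and [23]
    Merge: [37] + [23] -> [23, 37]
    Split: [14, 3] -> [14] and [3]
    Merge: [14] + [3] -> [3, 14]
  Merge: [23, 37] + [3, 14] -> [3, 14, 23, 37]
Merge: [6, 23, 40, 47] + [3, 14, 23, 37] -> [3, 6, 14, 23, 23, 37, 40, 47]

Final sorted array: [3, 6, 14, 23, 23, 37, 40, 47]

The merge sort proceeds by recursively splitting the array and merging sorted halves.
After all merges, the sorted array is [3, 6, 14, 23, 23, 37, 40, 47].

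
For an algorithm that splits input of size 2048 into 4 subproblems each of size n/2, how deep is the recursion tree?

For divide and conquer with division factor 2:

Problem sizes at each level:
Level 0: 2048
Level 1: 1024
Level 2: 512
Level 3: 256
Level 4: 128
Level 5: 64
Level 6: 32
Level 7: 16
Level 8: 8
Level 9: 4
Level 10: 2
Level 11: 1

The root is level 0 and the size-1 base case is level 11 (the tree spans levels 0 through 11, i.e. 12 levels counting the root), so the depth is the number of divisions: log_2(2048) = 11

The recursion tree depth is log_2(2048) = 11. At each level, the problem size is divided by 2, so it takes 11 divisions to reduce to a base case of size 1. The algorithm makes 4 recursive calls at each level.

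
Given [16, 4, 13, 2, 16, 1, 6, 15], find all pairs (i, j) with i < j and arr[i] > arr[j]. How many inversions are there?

Finding inversions in [16, 4, 13, 2, 16, 1, 6, 15]:

(0, 1): arr[0]=16 > arr[1]=4
(0, 2): arr[0]=16 > arr[2]=13
(0, 3): arr[0]=16 > arr[3]=2
(0, 5): arr[0]=16 > arr[5]=1
(0, 6): arr[0]=16 > arr[6]=6
(0, 7): arr[0]=16 > arr[7]=15
(1, 3): arr[1]=4 > arr[3]=2
(1, 5): arr[1]=4 > arr[5]=1
(2, 3): arr[2]=13 > arr[3]=2
(2, 5): arr[2]=13 > arr[5]=1
(2, 6): arr[2]=13 > arr[6]=6
(3, 5): arr[3]=2 > arr[5]=1
(4, 5): arr[4]=16 > arr[5]=1
(4, 6): arr[4]=16 > arr[6]=6
(4, 7): arr[4]=16 > arr[7]=15

Total inversions: 15

The array has 15 inversion(s): (0,1), (0,2), (0,3), (0,5), (0,6), (0,7), (1,3), (1,5), (2,3), (2,5), (2,6), (3,5), (4,5), (4,6), (4,7). Each pair (i,j) satisfies i < j and arr[i] > arr[j].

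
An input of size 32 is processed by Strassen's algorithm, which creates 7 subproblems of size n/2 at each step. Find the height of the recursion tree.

For divide and conquer with division factor 2:

Problem sizes at each level:
Level 0: 32
Level 1: 16
Level 2: 8
Level 3: 4
Level 4: 2
Level 5: 1

The root is level 0 and the size-1 base case is level 5 (the tree spans levels 0 through 5, i.e. 6 levels counting the root), so the depth is the number of divisions: log_2(32) = 5

The recursion tree depth is log_2(32) = 5. At each level, the problem size is divided by 2, so it takes 5 divisions to reduce to a base case of size 1. The algorithm makes 7 recursive calls at each level.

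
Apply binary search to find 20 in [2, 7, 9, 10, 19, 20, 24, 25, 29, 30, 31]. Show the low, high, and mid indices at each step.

Binary search for 20 in [2, 7, 9, 10, 19, 20, 24, 25, 29, 30, 31]:

lo=0, hi=10, mid=5, arr[mid]=20 -> Found target at index 5!

Binary search finds 20 at index 5 after 1 comparisons. The search repeatedly halves the search space by comparing with the middle element.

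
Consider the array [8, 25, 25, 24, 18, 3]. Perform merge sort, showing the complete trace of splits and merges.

Merge sort trace:

Split: [8, 25, 25, 24, 18, 3] -> [8, 25, 25] and [24, 18, 3]
  Split: [8, 25, 25] -> [8] and [25, 25]
    Split: [25, 25] -> [25] and [25]
    Merge: [25] + [25] -> [25, 25]
  Merge: [8] + [25, 25] -> [8, 25, 25]
  Split: [24, 18, 3] -> [24] and [18, 3]
    Split: [18, 3] -> [18] and [3]
    Merge: [18] + [3] -> [3, 18]
  Merge: [24] + [3, 18] -> [3, 18, 24]
Merge: [8, 25, 25] + [3, 18, 24] -> [3, 8, 18, 24, 25, 25]

Final sorted array: [3, 8, 18, 24, 25, 25]

The merge sort proceeds by recursively splitting the array and merging sorted halves.
After all merges, the sorted array is [3, 8, 18, 24, 25, 25].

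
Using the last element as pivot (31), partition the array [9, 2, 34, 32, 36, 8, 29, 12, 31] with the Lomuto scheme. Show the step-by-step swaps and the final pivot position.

Lomuto partition with pivot = 31:

Initial array: [9, 2, 34, 32, 36, 8, 29, 12, 31]

arr[0]=9 <= 31: swap with position 0, array becomes [9, 2, 34, 32, 36, 8, 29, 12, 31]
arr[1]=2 <= 31: swap with position 1, array becomes [9, 2, 34, 32, 36, 8, 29, 12, 31]
arr[2]=34 > 31: no swap
arr[3]=32 > 31: no swap
arr[4]=36 > 31: no swap
arr[5]=8 <= 31: swap with position 2, array becomes [9, 2, 8, 32, 36, 34, 29, 12, 31]
arr[6]=29 <= 31: swap with position 3, array becomes [9, 2, 8, 29, 36, 34, 32, 12, 31]
arr[7]=12 <= 31: swap with position 4, array becomes [9, 2, 8, 29, 12, 34, 32, 36, 31]

Place pivot at position 5: [9, 2, 8, 29, 12, 31, 32, 36, 34]
Pivot position: 5

After partitioning with pivot 31, the array becomes [9, 2, 8, 29, 12, 31, 32, 36, 34]. The pivot is placed at index 5. All elements to the left of the pivot are <= 31, and all elements to the right are > 31.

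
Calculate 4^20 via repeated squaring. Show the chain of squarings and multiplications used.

Computing 4^20 by squaring (build up from 4^1; each line after the first costs one multiplication):

4^1 = 4
4^2 = (4^1)^2 = 4^2 = 16
4^4 = (4^2)^2 = 16^2 = 256
4^5 = 4 * 4^4 = 4 * 256 = 1024
4^10 = (4^5)^2 = 1024^2 = 1048576
4^20 = (4^10)^2 = 1048576^2 = 1099511627776

Result: 1099511627776
Multiplications needed: 5 (5 lines after 4^1)

4^20 = 1099511627776. Using exponentiation by squaring, this requires 5 multiplications. The key idea: if the exponent is even, square the half-power; if odd, multiply by the base once.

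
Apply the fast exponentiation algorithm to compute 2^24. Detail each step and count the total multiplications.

Computing 2^24 by squaring (build up from 2^1; each line after the first costs one multiplication):

2^1 = 2
2^2 = (2^1)^2 = 2^2 = 4
2^3 = 2 * 2^2 = 2 * 4 = 8
2^6 = (2^3)^2 = 8^2 = 64
2^12 = (2^6)^2 = 64^2 = 4096
2^24 = (2^12)^2 = 4096^2 = 16777216

Result: 16777216
Multiplications needed: 5 (5 lines after 2^1)

2^24 = 16777216. Using exponentiation by squaring, this requires 5 multiplications. The key idea: if the exponent is even, square the half-power; if odd, multiply by the base once.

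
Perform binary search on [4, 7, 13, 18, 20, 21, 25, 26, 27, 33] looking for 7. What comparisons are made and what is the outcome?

Binary search for 7 in [4, 7, 13, 18, 20, 21, 25, 26, 27, 33]:

lo=0, hi=9, mid=4, arr[mid]=20 -> 20 > 7, search left half
lo=0, hi=3, mid=1, arr[mid]=7 -> Found target at index 1!

Binary search finds 7 at index 1 after 2 comparisons. The search repeatedly halves the search space by comparing with the middle element.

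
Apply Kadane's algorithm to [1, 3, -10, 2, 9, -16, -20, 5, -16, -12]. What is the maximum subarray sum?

Using Kadane's algorithm on [1, 3, -10, 2, 9, -16, -20, 5, -16, -12]:

Scanning through the array:
Position 1 (value 3): max_ending_here = 4, max_so_far = 4
Position 2 (value -10): max_ending_here = -6, max_so_far = 4
Position 3 (value 2): max_ending_here = 2, max_so_far = 4
Position 4 (value 9): max_ending_here = 11, max_so_far = 11
Position 5 (value -16): max_ending_here = -5, max_so_far = 11
Position 6 (value -20): max_ending_here = -20, max_so_far = 11
Position 7 (value 5): max_ending_here = 5, max_so_far = 11
Position 8 (value -16): max_ending_here = -11, max_so_far = 11
Position 9 (value -12): max_ending_here = -12, max_so_far = 11

Maximum subarray: [2, 9]
Maximum sum: 11

The maximum subarray is [2, 9] with sum 11. This subarray runs from index 3 to index 4.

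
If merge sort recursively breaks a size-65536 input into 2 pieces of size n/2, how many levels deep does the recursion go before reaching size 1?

For divide and conquer with division factor 2:

Problem sizes at each level:
Level 0: 65536
Level 1: 32768
Level 2: 16384
Level 3: 8192
Level 4: 4096
Level 5: 2048
Level 6: 1024
Level 7: 512
Level 8: 256
Level 9: 128
Level 10: 64
Level 11: 32
Level 12: 16
Level 13: 8
Level 14: 4
Level 15: 2
Level 16: 1

The root is level 0 and the size-1 base case is level 16 (the tree spans levels 0 through 16, i.e. 17 levels counting the root), so the depth is the number of divisions: log_2(65536) = 16

The recursion tree depth is log_2(65536) = 16. At each level, the problem size is divided by 2, so it takes 16 divisions to reduce to a base case of size 1. The algorithm makes 2 recursive calls at each level.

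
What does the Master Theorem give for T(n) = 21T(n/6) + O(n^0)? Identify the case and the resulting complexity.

Master Theorem for T(n) = 21T(n/6) + O(n^0):

a = 21, b = 6, c = 0
log_b(a) = log_6(21) = 1.6992

Case 1: c = 0 < log_6(21) = 1.6992
T(n) = O(n^(log_6 21))

For T(n) = 21T(n/6) + O(n^0): log_6(21) = 1.6992. This is Case 1 of the Master Theorem (c < log_b(a), work dominated by leaves), giving O(n^(log_6 21)).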